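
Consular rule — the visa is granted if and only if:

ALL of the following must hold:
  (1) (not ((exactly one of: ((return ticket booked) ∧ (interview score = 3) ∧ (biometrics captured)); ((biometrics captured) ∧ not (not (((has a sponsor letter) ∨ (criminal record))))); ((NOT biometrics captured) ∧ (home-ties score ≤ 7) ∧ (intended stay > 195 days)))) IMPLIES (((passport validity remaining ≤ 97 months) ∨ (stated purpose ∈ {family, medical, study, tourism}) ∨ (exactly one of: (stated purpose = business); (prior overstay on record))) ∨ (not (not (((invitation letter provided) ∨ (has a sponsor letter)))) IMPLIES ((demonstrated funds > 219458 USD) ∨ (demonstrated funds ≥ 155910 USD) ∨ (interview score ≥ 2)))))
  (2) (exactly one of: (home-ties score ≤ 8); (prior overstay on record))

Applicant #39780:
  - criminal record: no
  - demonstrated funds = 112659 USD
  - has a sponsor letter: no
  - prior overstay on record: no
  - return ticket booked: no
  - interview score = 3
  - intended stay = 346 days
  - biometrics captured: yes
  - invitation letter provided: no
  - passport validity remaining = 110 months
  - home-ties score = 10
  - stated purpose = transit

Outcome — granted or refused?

Refused

Atomic conditions:
  return ticket booked: no → false
  interview score = 3: 3 == 3 is true
  biometrics captured: yes → true
  has a sponsor letter: no → false
  criminal record: no → false
  NOT biometrics captured: yes → false
  home-ties score ≤ 7: 10 ≤ 7 is false
  intended stay > 195 days: 346 > 195 is true
  passport validity remaining ≤ 97 months: 110 ≤ 97 is false
  stated purpose ∈ {family, medical, study, tourism}: transit is not in the set → false
  stated purpose = business: transit == business is false
  prior overstay on record: no → false
  invitation letter provided: no → false
  demonstrated funds > 219458 USD: 112659 > 219458 is false
  demonstrated funds ≥ 155910 USD: 112659 ≥ 155910 is false
  interview score ≥ 2: 3 ≥ 2 is true
  home-ties score ≤ 8: 10 ≤ 8 is false
Combine:
[1.1.1.1] false AND true AND true = false
[1.1.1.2.2.1.1] false OR false = false
[1.1.1.2.2.1] NOT false = true
[1.1.1.2.2] NOT true = false
[1.1.1.2] true AND false = false
[1.1.1.3] false AND false AND true = false
[1.1.1] exactly-one(false, false, false) = false
[1.1] NOT false = true
[1.2.1.3] exactly-one(false, false) = false
[1.2.1] false OR false OR false = false
[1.2.2.1.1.1] false OR false = false
[1.2.2.1.1] NOT false = true
[1.2.2.1] NOT true = false
[1.2.2.2] false OR false OR true = true
[1.2.2] false → true (antecedent false ⇒ implication holds) = true
[1.2] false OR true = true
[1] true → true = true
[2] exactly-one(false, false) = false
[root] true AND false = false
Overall: false → refused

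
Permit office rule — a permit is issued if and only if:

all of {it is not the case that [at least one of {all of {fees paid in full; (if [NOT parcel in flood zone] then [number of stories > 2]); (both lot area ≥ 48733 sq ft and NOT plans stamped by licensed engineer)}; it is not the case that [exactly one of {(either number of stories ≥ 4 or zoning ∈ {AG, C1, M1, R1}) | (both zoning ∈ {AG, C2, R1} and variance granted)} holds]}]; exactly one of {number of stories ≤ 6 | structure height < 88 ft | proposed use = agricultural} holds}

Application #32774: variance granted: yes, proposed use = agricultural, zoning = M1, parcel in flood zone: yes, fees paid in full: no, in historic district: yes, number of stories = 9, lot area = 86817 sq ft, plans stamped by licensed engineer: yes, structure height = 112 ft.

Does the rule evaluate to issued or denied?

Issued

Atomic conditions:
  fees paid in full: no → false
  NOT parcel in flood zone: yes → false
  number of stories > 2: 9 > 2 is true
  lot area ≥ 48733 sq ft: 86817 ≥ 48733 is true
  NOT plans stamped by licensed engineer: yes → false
  number of stories ≥ 4: 9 ≥ 4 is true
  zoning ∈ {AG, C1, M1, R1}: M1 is in the set → true
  zoning ∈ {AG, C2, R1}: M1 is not in the set → false
  variance granted: yes → true
  number of stories ≤ 6: 9 ≤ 6 is false
  structure height < 88 ft: 112 < 88 is false
  proposed use = agricultural: agricultural == agricultural is true
Combine:
[1.1.1.2] false → true (antecedent false ⇒ implication holds) = true
[1.1.1.3] true AND false = false
[1.1.1] false AND true AND false = false
[1.1.2.1.1] true OR true = true
[1.1.2.1.2] false AND true = false
[1.1.2.1] exactly-one(true, false) = true
[1.1.2] NOT true = false
[1.1] false OR false = false
[1] NOT false = true
[2] exactly-one(false, false, true) = true
[root] true AND true = true
Overall: true → issued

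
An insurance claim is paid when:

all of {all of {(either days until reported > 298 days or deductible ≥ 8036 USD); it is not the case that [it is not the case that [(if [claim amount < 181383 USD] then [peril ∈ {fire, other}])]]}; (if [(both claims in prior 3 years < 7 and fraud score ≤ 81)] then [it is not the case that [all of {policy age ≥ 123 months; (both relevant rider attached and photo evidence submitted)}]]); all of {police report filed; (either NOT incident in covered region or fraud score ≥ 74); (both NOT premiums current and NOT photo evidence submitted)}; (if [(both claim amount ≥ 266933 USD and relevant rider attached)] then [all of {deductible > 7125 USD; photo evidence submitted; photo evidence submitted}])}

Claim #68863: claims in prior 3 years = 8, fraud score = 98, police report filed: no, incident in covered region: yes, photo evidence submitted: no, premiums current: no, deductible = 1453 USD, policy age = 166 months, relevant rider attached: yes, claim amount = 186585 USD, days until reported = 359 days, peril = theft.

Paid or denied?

Atomic conditions:
  days until reported > 298 days: 359 > 298 is true
  deductible ≥ 8036 USD: 1453 ≥ 8036 is false
  claim amount < 181383 USD: 186585 < 181383 is false
  peril ∈ {fire, other}: theft is not in the set → false
  claims in prior 3 years < 7: 8 < 7 is false
  fraud score ≤ 81: 98 ≤ 81 is false
  policy age ≥ 123 months: 166 ≥ 123 is true
  relevant rider attached: yes → true
  photo evidence submitted: no → false
  police report filed: no → false
  NOT incident in covered region: yes → false
  fraud score ≥ 74: 98 ≥ 74 is true
  NOT premiums current: no → true
  NOT photo evidence submitted: no → true
  claim amount ≥ 266933 USD: 186585 ≥ 266933 is false
  deductible > 7125 USD: 1453 > 7125 is false
Combine:
[1.1] true OR false = true
[1.2.1.1] false → false (antecedent false ⇒ implication holds) = true
[1.2.1] NOT true = false
[1.2] NOT false = true
[1] true AND true = true
[2.1] false AND false = false
[2.2.1.2] true AND false = false
[2.2.1] true AND false = false
[2.2] NOT false = true
[2] false → true (antecedent false ⇒ implication holds) = true
[3.2] false OR true = true
[3.3] true AND true = true
[3] false AND true AND true = false
[4.1] false AND true = false
[4.2] false AND false AND false = false
[4] false → false (antecedent false ⇒ implication holds) = true
[root] true AND true AND false AND true = false
Overall: false → denied

Denied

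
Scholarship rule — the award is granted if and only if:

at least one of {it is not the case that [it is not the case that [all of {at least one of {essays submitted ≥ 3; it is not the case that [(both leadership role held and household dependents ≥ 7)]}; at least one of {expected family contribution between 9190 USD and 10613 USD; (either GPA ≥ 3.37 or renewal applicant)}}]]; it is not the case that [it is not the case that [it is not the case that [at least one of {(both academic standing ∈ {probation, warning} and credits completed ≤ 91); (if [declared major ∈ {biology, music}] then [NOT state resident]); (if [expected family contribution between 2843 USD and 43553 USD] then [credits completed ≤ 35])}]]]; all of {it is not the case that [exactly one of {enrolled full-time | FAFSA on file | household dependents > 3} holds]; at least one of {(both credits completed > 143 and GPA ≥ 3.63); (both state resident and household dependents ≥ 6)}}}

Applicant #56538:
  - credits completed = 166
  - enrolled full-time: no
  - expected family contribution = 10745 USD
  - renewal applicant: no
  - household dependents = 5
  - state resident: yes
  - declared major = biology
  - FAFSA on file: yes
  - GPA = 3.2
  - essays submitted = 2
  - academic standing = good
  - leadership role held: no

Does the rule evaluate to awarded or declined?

Awarded

Atomic conditions:
  essays submitted ≥ 3: 2 ≥ 3 is false
  leadership role held: no → false
  household dependents ≥ 7: 5 ≥ 7 is false
  expected family contribution between 9190 USD and 10613 USD: 10745 in [9190, 10613] is false
  GPA ≥ 3.37: 3.2 ≥ 3.37 is false
  renewal applicant: no → false
  academic standing ∈ {probation, warning}: good is not in the set → false
  credits completed ≤ 91: 166 ≤ 91 is false
  declared major ∈ {biology, music}: biology is in the set → true
  NOT state resident: yes → false
  expected family contribution between 2843 USD and 43553 USD: 10745 in [2843, 43553] is true
  credits completed ≤ 35: 166 ≤ 35 is false
  enrolled full-time: no → false
  FAFSA on file: yes → true
  household dependents > 3: 5 > 3 is true
  credits completed > 143: 166 > 143 is true
  GPA ≥ 3.63: 3.2 ≥ 3.63 is false
  state resident: yes → true
  household dependents ≥ 6: 5 ≥ 6 is false
Combine:
[1.1.1.1.2.1] false AND false = false
[1.1.1.1.2] NOT false = true
[1.1.1.1] false OR true = true
[1.1.1.2.2] false OR false = false
[1.1.1.2] false OR false = false
[1.1.1] true AND false = false
[1.1] NOT false = true
[1] NOT true = false
[2.1.1.1.1] false AND false = false
[2.1.1.1.2] true → false = false
[2.1.1.1.3] true → false = false
[2.1.1.1] false OR false OR false = false
[2.1.1] NOT false = true
[2.1] NOT true = false
[2] NOT false = true
[3.1.1] exactly-one(false, true, true) = false
[3.1] NOT false = true
[3.2.1] true AND false = false
[3.2.2] true AND false = false
[3.2] false OR false = false
[3] true AND false = false
[root] false OR true OR false = true
Overall: true → awarded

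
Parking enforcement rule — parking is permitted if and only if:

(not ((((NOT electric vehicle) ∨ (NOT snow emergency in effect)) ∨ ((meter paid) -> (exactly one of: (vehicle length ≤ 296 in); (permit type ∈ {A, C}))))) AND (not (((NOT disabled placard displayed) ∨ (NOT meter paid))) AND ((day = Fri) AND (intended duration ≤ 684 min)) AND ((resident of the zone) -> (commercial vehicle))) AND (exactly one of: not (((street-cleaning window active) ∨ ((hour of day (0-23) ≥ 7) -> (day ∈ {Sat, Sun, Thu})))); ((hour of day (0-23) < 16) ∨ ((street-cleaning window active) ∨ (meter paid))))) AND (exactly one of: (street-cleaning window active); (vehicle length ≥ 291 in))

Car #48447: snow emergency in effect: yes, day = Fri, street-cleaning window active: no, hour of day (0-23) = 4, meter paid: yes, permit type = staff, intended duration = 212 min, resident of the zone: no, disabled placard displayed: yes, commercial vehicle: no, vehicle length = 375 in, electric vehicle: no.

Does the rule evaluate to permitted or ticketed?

Atomic conditions:
  NOT electric vehicle: no → true
  NOT snow emergency in effect: yes → false
  meter paid: yes → true
  vehicle length ≤ 296 in: 375 ≤ 296 is false
  permit type ∈ {A, C}: staff is not in the set → false
  NOT disabled placard displayed: yes → false
  NOT meter paid: yes → false
  day = Fri: Fri == Fri is true
  intended duration ≤ 684 min: 212 ≤ 684 is true
  resident of the zone: no → false
  commercial vehicle: no → false
  street-cleaning window active: no → false
  hour of day (0-23) ≥ 7: 4 ≥ 7 is false
  day ∈ {Sat, Sun, Thu}: Fri is not in the set → false
  hour of day (0-23) < 16: 4 < 16 is true
  vehicle length ≥ 291 in: 375 ≥ 291 is true
Combine:
[1.1.1.1] true OR false = true
[1.1.1.2.2] exactly-one(false, false) = false
[1.1.1.2] true → false = false
[1.1.1] true OR false = true
[1.1] NOT true = false
[1.2.1.1] false OR false = false
[1.2.1] NOT false = true
[1.2.2] true AND true = true
[1.2.3] false → false (antecedent false ⇒ implication holds) = true
[1.2] true AND true AND true = true
[1.3.1.1.2] false → false (antecedent false ⇒ implication holds) = true
[1.3.1.1] false OR true = true
[1.3.1] NOT true = false
[1.3.2.2] false OR true = true
[1.3.2] true OR true = true
[1.3] exactly-one(false, true) = true
[1] false AND true AND true = false
[2] exactly-one(false, true) = true
[root] false AND true = false
Overall: false → ticketed

Ticketed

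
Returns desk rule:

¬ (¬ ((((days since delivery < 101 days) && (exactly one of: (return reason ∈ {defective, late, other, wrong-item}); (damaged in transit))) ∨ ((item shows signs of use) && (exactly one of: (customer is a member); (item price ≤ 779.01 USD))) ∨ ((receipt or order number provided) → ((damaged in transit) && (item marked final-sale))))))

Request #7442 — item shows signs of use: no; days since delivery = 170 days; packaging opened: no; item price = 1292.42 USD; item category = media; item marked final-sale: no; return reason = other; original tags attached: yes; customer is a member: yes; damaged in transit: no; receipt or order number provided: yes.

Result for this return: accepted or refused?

Refused

Atomic conditions:
  days since delivery < 101 days: 170 < 101 is false
  return reason ∈ {defective, late, other, wrong-item}: other is in the set → true
  damaged in transit: no → false
  item shows signs of use: no → false
  customer is a member: yes → true
  item price ≤ 779.01 USD: 1292.42 ≤ 779.01 is false
  receipt or order number provided: yes → true
  item marked final-sale: no → false
Combine:
[1.1.1.2] exactly-one(true, false) = true
[1.1.1] false AND true = false
[1.1.2.2] exactly-one(true, false) = true
[1.1.2] false AND true = false
[1.1.3.2] false AND false = false
[1.1.3] true → false = false
[1.1] false OR false OR false = false
[1] NOT false = true
[root] NOT true = false
Overall: false → refused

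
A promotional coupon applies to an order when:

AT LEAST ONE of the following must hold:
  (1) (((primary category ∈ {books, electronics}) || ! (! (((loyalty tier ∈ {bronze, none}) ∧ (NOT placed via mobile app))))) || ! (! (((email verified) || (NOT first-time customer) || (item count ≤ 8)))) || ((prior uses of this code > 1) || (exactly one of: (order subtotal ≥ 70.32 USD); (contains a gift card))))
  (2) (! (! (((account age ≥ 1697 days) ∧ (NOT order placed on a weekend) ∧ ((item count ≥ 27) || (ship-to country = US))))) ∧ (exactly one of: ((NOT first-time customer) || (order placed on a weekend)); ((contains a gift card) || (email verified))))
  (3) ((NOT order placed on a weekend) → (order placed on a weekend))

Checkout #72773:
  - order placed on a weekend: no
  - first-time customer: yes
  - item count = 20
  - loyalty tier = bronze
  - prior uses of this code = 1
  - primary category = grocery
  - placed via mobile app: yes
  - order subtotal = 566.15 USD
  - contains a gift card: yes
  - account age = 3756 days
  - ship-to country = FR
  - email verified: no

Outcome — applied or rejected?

Rejected

Atomic conditions:
  primary category ∈ {books, electronics}: grocery is not in the set → false
  loyalty tier ∈ {bronze, none}: bronze is in the set → true
  NOT placed via mobile app: yes → false
  email verified: no → false
  NOT first-time customer: yes → false
  item count ≤ 8: 20 ≤ 8 is false
  prior uses of this code > 1: 1 > 1 is false
  order subtotal ≥ 70.32 USD: 566.15 ≥ 70.32 is true
  contains a gift card: yes → true
  account age ≥ 1697 days: 3756 ≥ 1697 is true
  NOT order placed on a weekend: no → true
  item count ≥ 27: 20 ≥ 27 is false
  ship-to country = US: FR == US is false
  order placed on a weekend: no → false
Combine:
[1.1.2.1.1] true AND false = false
[1.1.2.1] NOT false = true
[1.1.2] NOT true = false
[1.1] false OR false = false
[1.2.1.1] false OR false OR false = false
[1.2.1] NOT false = true
[1.2] NOT true = false
[1.3.2] exactly-one(true, true) = false
[1.3] false OR false = false
[1] false OR false OR false = false
[2.1.1.1.3] false OR false = false
[2.1.1.1] true AND true AND false = false
[2.1.1] NOT false = true
[2.1] NOT true = false
[2.2.1] false OR false = false
[2.2.2] true OR false = true
[2.2] exactly-one(false, true) = true
[2] false AND true = false
[3] true → false = false
[root] false OR false OR false = false
Overall: false → rejected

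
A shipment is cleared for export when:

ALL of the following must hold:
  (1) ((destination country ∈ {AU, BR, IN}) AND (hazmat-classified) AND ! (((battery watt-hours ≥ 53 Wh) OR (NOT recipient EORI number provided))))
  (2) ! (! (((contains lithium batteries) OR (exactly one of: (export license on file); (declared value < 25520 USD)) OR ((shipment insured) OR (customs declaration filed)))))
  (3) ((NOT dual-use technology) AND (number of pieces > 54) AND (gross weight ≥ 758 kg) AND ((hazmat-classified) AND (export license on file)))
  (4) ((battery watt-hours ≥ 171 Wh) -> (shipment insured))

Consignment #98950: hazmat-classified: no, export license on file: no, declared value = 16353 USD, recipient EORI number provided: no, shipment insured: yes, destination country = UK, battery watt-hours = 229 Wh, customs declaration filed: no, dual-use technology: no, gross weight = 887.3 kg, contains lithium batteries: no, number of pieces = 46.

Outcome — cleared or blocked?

Blocked

Atomic conditions:
  destination country ∈ {AU, BR, IN}: UK is not in the set → false
  hazmat-classified: no → false
  battery watt-hours ≥ 53 Wh: 229 ≥ 53 is true
  NOT recipient EORI number provided: no → true
  contains lithium batteries: no → false
  export license on file: no → false
  declared value < 25520 USD: 16353 < 25520 is true
  shipment insured: yes → true
  customs declaration filed: no → false
  NOT dual-use technology: no → true
  number of pieces > 54: 46 > 54 is false
  gross weight ≥ 758 kg: 887.3 ≥ 758 is true
  battery watt-hours ≥ 171 Wh: 229 ≥ 171 is true
Combine:
[1.3.1] true OR true = true
[1.3] NOT true = false
[1] false AND false AND false = false
[2.1.1.2] exactly-one(false, true) = true
[2.1.1.3] true OR false = true
[2.1.1] false OR true OR true = true
[2.1] NOT true = false
[2] NOT false = true
[3.4] false AND false = false
[3] true AND false AND true AND false = false
[4] true → true = true
[root] false AND true AND false AND true = false
Overall: false → blocked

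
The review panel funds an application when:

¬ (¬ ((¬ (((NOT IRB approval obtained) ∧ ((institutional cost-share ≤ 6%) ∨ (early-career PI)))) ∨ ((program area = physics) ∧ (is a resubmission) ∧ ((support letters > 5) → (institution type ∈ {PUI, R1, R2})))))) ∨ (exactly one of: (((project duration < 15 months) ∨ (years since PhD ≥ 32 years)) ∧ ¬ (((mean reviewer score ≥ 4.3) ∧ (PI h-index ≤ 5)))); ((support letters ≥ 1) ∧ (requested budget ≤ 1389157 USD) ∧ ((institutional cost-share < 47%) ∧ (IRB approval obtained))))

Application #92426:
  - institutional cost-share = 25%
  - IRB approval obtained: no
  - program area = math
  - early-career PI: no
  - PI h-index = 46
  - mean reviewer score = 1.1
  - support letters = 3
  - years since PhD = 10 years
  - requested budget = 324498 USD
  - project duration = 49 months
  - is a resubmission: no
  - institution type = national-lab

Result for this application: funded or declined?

Atomic conditions:
  NOT IRB approval obtained: no → true
  institutional cost-share ≤ 6%: 25 ≤ 6 is false
  early-career PI: no → false
  program area = physics: math == physics is false
  is a resubmission: no → false
  support letters > 5: 3 > 5 is false
  institution type ∈ {PUI, R1, R2}: national-lab is not in the set → false
  project duration < 15 months: 49 < 15 is false
  years since PhD ≥ 32 years: 10 ≥ 32 is false
  mean reviewer score ≥ 4.3: 1.1 ≥ 4.3 is false
  PI h-index ≤ 5: 46 ≤ 5 is false
  support letters ≥ 1: 3 ≥ 1 is true
  requested budget ≤ 1389157 USD: 324498 ≤ 1389157 is true
  institutional cost-share < 47%: 25 < 47 is true
  IRB approval obtained: no → false
Combine:
[1.1.1.1.1.2] false OR false = false
[1.1.1.1.1] true AND false = false
[1.1.1.1] NOT false = true
[1.1.1.2.3] false → false (antecedent false ⇒ implication holds) = true
[1.1.1.2] false AND false AND true = false
[1.1.1] true OR false = true
[1.1] NOT true = false
[1] NOT false = true
[2.1.1] false OR false = false
[2.1.2.1] false AND false = false
[2.1.2] NOT false = true
[2.1] false AND true = false
[2.2.3] true AND false = false
[2.2] true AND true AND false = false
[2] exactly-one(false, false) = false
[root] true OR false = true
Overall: true → funded

Funded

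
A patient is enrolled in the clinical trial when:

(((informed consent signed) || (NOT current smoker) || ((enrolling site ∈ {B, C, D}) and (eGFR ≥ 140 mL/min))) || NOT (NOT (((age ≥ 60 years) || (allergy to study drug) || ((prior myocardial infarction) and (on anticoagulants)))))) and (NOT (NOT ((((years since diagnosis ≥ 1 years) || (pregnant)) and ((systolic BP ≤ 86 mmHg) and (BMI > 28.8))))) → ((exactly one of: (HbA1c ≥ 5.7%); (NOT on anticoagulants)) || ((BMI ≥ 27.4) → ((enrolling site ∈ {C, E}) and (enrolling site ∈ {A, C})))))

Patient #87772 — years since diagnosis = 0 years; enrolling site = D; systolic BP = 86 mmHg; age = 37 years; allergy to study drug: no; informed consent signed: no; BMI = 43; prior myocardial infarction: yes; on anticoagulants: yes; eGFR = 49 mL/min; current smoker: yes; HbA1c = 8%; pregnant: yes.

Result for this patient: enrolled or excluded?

Atomic conditions:
  informed consent signed: no → false
  NOT current smoker: yes → false
  enrolling site ∈ {B, C, D}: D is in the set → true
  eGFR ≥ 140 mL/min: 49 ≥ 140 is false
  age ≥ 60 years: 37 ≥ 60 is false
  allergy to study drug: no → false
  prior myocardial infarction: yes → true
  on anticoagulants: yes → true
  years since diagnosis ≥ 1 years: 0 ≥ 1 is false
  pregnant: yes → true
  systolic BP ≤ 86 mmHg: 86 ≤ 86 is true
  BMI > 28.8: 43 > 28.8 is true
  HbA1c ≥ 5.7%: 8 ≥ 5.7 is true
  NOT on anticoagulants: yes → false
  BMI ≥ 27.4: 43 ≥ 27.4 is true
  enrolling site ∈ {C, E}: D is not in the set → false
  enrolling site ∈ {A, C}: D is not in the set → false
Combine:
[1.1.3] true AND false = false
[1.1] false OR false OR false = false
[1.2.1.1.3] true AND true = true
[1.2.1.1] false OR false OR true = true
[1.2.1] NOT true = false
[1.2] NOT false = true
[1] false OR true = true
[2.1.1.1.1] false OR true = true
[2.1.1.1.2] true AND true = true
[2.1.1.1] true AND true = true
[2.1.1] NOT true = false
[2.1] NOT false = true
[2.2.1] exactly-one(true, false) = true
[2.2.2.2] false AND false = false
[2.2.2] true → false = false
[2.2] true OR false = true
[2] true → true = true
[root] true AND true = true
Overall: true → enrolled

Enrolled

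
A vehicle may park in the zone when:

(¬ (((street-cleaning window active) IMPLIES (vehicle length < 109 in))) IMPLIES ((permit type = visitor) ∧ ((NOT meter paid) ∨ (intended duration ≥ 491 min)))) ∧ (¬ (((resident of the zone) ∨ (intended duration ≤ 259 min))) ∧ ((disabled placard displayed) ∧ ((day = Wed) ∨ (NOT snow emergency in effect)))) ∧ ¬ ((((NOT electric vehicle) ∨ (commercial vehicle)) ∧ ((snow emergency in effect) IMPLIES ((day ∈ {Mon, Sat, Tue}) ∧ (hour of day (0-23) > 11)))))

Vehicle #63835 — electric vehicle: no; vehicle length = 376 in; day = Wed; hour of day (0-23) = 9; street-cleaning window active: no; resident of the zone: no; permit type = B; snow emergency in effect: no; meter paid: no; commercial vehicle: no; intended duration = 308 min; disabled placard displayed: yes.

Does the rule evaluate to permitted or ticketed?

Atomic conditions:
  street-cleaning window active: no → false
  vehicle length < 109 in: 376 < 109 is false
  permit type = visitor: B == visitor is false
  NOT meter paid: no → true
  intended duration ≥ 491 min: 308 ≥ 491 is false
  resident of the zone: no → false
  intended duration ≤ 259 min: 308 ≤ 259 is false
  disabled placard displayed: yes → true
  day = Wed: Wed == Wed is true
  NOT snow emergency in effect: no → true
  NOT electric vehicle: no → true
  commercial vehicle: no → false
  snow emergency in effect: no → false
  day ∈ {Mon, Sat, Tue}: Wed is not in the set → false
  hour of day (0-23) > 11: 9 > 11 is false
Combine:
[1.1.1] false → false (antecedent false ⇒ implication holds) = true
[1.1] NOT true = false
[1.2.2] true OR false = true
[1.2] false AND true = false
[1] false → false (antecedent false ⇒ implication holds) = true
[2.1.1] false OR false = false
[2.1] NOT false = true
[2.2.2] true OR true = true
[2.2] true AND true = true
[2] true AND true = true
[3.1.1] true OR false = true
[3.1.2.2] false AND false = false
[3.1.2] false → false (antecedent false ⇒ implication holds) = true
[3.1] true AND true = true
[3] NOT true = false
[root] true AND true AND false = false
Overall: false → ticketed

Ticketed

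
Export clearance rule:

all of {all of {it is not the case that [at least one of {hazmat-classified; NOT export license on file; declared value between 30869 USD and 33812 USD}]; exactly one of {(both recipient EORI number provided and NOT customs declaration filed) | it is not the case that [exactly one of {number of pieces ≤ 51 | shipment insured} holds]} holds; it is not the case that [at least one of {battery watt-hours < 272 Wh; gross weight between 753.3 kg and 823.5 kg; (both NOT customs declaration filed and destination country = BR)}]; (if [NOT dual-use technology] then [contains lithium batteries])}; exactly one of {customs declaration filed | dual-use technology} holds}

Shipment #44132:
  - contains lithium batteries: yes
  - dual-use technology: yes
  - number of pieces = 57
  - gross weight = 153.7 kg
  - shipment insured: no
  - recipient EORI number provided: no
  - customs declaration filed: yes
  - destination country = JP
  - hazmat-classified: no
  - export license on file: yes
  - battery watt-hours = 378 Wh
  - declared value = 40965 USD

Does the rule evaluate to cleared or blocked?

Blocked

Atomic conditions:
  hazmat-classified: no → false
  NOT export license on file: yes → false
  declared value between 30869 USD and 33812 USD: 40965 in [30869, 33812] is false
  recipient EORI number provided: no → false
  NOT customs declaration filed: yes → false
  number of pieces ≤ 51: 57 ≤ 51 is false
  shipment insured: no → false
  battery watt-hours < 272 Wh: 378 < 272 is false
  gross weight between 753.3 kg and 823.5 kg: 153.7 in [753.3, 823.5] is false
  destination country = BR: JP == BR is false
  NOT dual-use technology: yes → false
  contains lithium batteries: yes → true
  customs declaration filed: yes → true
  dual-use technology: yes → true
Combine:
[1.1.1] false OR false OR false = false
[1.1] NOT false = true
[1.2.1] false AND false = false
[1.2.2.1] exactly-one(false, false) = false
[1.2.2] NOT false = true
[1.2] exactly-one(false, true) = true
[1.3.1.3] false AND false = false
[1.3.1] false OR false OR false = false
[1.3] NOT false = true
[1.4] false → true (antecedent false ⇒ implication holds) = true
[1] true AND true AND true AND true = true
[2] exactly-one(true, true) = false
[root] true AND false = false
Overall: false → blocked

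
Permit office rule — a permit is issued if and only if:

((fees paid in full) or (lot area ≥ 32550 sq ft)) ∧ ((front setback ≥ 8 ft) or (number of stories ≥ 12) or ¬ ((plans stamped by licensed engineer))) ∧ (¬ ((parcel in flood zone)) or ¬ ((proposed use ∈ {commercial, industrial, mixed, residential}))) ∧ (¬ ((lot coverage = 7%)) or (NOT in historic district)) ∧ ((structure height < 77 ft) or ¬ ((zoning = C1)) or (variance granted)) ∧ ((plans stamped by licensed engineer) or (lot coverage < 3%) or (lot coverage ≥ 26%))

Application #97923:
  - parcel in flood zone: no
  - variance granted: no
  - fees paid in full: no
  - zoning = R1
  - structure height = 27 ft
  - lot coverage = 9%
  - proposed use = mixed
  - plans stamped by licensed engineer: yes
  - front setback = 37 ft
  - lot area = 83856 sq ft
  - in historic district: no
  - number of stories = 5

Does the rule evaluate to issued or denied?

Atomic conditions:
  fees paid in full: no → false
  lot area ≥ 32550 sq ft: 83856 ≥ 32550 is true
  front setback ≥ 8 ft: 37 ≥ 8 is true
  number of stories ≥ 12: 5 ≥ 12 is false
  plans stamped by licensed engineer: yes → true
  parcel in flood zone: no → false
  proposed use ∈ {commercial, industrial, mixed, residential}: mixed is in the set → true
  lot coverage = 7%: 9 == 7 is false
  NOT in historic district: no → true
  structure height < 77 ft: 27 < 77 is true
  zoning = C1: R1 == C1 is false
  variance granted: no → false
  lot coverage < 3%: 9 < 3 is false
  lot coverage ≥ 26%: 9 ≥ 26 is false
Combine:
[1] false OR true = true
[2.3] NOT true = false
[2] true OR false OR false = true
[3.1] NOT false = true
[3.2] NOT true = false
[3] true OR false = true
[4.1] NOT false = true
[4] true OR true = true
[5.2] NOT false = true
[5] true OR true OR false = true
[6] true OR false OR false = true
[root] true AND true AND true AND true AND true AND true = true
Overall: true → issued

Issued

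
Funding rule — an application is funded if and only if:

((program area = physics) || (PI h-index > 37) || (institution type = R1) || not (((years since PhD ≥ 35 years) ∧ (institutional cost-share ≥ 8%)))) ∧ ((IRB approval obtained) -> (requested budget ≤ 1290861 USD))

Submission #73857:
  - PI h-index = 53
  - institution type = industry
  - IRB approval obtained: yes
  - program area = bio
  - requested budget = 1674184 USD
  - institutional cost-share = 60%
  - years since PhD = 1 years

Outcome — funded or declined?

Atomic conditions:
  program area = physics: bio == physics is false
  PI h-index > 37: 53 > 37 is true
  institution type = R1: industry == R1 is false
  years since PhD ≥ 35 years: 1 ≥ 35 is false
  institutional cost-share ≥ 8%: 60 ≥ 8 is true
  IRB approval obtained: yes → true
  requested budget ≤ 1290861 USD: 1674184 ≤ 1290861 is false
Combine:
[1.4.1] false AND true = false
[1.4] NOT false = true
[1] false OR true OR false OR true = true
[2] true → false = false
[root] true AND false = false
Overall: false → declined

Declined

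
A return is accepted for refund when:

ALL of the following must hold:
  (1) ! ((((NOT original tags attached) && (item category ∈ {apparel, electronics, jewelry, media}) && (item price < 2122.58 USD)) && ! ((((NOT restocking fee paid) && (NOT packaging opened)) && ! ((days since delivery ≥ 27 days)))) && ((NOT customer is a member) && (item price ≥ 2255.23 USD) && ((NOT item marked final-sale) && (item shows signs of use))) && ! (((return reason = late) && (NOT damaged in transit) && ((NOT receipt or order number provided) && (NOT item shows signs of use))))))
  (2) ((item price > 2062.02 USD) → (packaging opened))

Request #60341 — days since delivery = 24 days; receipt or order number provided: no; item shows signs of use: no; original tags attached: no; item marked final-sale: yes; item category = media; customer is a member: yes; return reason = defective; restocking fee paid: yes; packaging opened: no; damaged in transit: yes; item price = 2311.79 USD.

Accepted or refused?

Refused

Atomic conditions:
  NOT original tags attached: no → true
  item category ∈ {apparel, electronics, jewelry, media}: media is in the set → true
  item price < 2122.58 USD: 2311.79 < 2122.58 is false
  NOT restocking fee paid: yes → false
  NOT packaging opened: no → true
  days since delivery ≥ 27 days: 24 ≥ 27 is false
  NOT customer is a member: yes → false
  item price ≥ 2255.23 USD: 2311.79 ≥ 2255.23 is true
  NOT item marked final-sale: yes → false
  item shows signs of use: no → false
  return reason = late: defective == late is false
  NOT damaged in transit: yes → false
  NOT receipt or order number provided: no → true
  NOT item shows signs of use: no → true
  item price > 2062.02 USD: 2311.79 > 2062.02 is true
  packaging opened: no → false
Combine:
[1.1.1] true AND true AND false = false
[1.1.2.1.1] false AND true = false
[1.1.2.1.2] NOT false = true
[1.1.2.1] false AND true = false
[1.1.2] NOT false = true
[1.1.3.3] false AND false = false
[1.1.3] false AND true AND false = false
[1.1.4.1.3] true AND true = true
[1.1.4.1] false AND false AND true = false
[1.1.4] NOT false = true
[1.1] false AND true AND false AND true = false
[1] NOT false = true
[2] true → false = false
[root] true AND false = false
Overall: false → refused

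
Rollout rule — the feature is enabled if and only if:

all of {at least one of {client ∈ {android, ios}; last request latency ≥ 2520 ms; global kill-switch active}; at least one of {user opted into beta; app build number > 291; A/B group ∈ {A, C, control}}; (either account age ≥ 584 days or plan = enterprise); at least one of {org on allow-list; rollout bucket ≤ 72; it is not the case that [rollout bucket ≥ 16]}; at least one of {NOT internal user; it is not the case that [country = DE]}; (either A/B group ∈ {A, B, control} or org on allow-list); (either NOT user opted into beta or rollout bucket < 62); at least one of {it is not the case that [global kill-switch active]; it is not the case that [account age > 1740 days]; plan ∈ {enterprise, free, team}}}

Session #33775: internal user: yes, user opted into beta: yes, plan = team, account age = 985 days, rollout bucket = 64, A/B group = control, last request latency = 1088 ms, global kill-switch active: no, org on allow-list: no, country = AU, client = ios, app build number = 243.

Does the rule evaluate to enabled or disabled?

Atomic conditions:
  client ∈ {android, ios}: ios is in the set → true
  last request latency ≥ 2520 ms: 1088 ≥ 2520 is false
  global kill-switch active: no → false
  user opted into beta: yes → true
  app build number > 291: 243 > 291 is false
  A/B group ∈ {A, C, control}: control is in the set → true
  account age ≥ 584 days: 985 ≥ 584 is true
  plan = enterprise: team == enterprise is false
  org on allow-list: no → false
  rollout bucket ≤ 72: 64 ≤ 72 is true
  rollout bucket ≥ 16: 64 ≥ 16 is true
  NOT internal user: yes → false
  country = DE: AU == DE is false
  A/B group ∈ {A, B, control}: control is in the set → true
  NOT user opted into beta: yes → false
  rollout bucket < 62: 64 < 62 is false
  account age > 1740 days: 985 > 1740 is false
  plan ∈ {enterprise, free, team}: team is in the set → true
Combine:
[1] true OR false OR false = true
[2] true OR false OR true = true
[3] true OR false = true
[4.3] NOT true = false
[4] false OR true OR false = true
[5.2] NOT false = true
[5] false OR true = true
[6] true OR false = true
[7] false OR false = false
[8.1] NOT false = true
[8.2] NOT false = true
[8] true OR true OR true = true
[root] true AND true AND true AND true AND true AND true AND false AND true = false
Overall: false → disabled

Disabled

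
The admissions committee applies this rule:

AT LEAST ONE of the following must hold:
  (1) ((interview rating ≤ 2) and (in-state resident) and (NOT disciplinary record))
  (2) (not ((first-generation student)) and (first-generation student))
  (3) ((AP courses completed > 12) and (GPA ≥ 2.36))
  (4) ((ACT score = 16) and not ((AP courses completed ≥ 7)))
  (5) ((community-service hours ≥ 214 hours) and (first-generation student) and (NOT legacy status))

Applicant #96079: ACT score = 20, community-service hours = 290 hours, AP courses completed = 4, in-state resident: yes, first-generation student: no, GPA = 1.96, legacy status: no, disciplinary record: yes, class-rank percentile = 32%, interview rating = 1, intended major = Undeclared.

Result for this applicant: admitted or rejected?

Atomic conditions:
  interview rating ≤ 2: 1 ≤ 2 is true
  in-state resident: yes → true
  NOT disciplinary record: yes → false
  first-generation student: no → false
  AP courses completed > 12: 4 > 12 is false
  GPA ≥ 2.36: 1.96 ≥ 2.36 is false
  ACT score = 16: 20 == 16 is false
  AP courses completed ≥ 7: 4 ≥ 7 is false
  community-service hours ≥ 214 hours: 290 ≥ 214 is true
  NOT legacy status: no → true
Combine:
[1] true AND true AND false = false
[2.1] NOT false = true
[2] true AND false = false
[3] false AND false = false
[4.2] NOT false = true
[4] false AND true = false
[5] true AND false AND true = false
[root] false OR false OR false OR false OR false = false
Overall: false → rejected

Rejected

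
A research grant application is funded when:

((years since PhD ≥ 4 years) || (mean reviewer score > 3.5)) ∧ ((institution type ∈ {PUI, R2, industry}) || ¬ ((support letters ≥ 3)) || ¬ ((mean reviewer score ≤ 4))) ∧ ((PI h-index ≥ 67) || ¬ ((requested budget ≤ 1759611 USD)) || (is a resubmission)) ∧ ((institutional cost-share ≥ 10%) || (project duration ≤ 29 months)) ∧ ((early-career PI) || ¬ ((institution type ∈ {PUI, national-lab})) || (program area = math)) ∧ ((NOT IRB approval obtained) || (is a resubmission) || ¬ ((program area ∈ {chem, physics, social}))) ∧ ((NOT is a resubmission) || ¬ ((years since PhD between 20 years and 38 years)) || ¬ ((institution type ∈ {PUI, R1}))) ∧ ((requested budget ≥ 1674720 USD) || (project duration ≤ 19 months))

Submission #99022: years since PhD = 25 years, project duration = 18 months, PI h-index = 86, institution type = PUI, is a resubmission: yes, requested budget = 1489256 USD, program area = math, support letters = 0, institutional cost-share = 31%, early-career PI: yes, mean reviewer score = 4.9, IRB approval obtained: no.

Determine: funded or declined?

Declined

Atomic conditions:
  years since PhD ≥ 4 years: 25 ≥ 4 is true
  mean reviewer score > 3.5: 4.9 > 3.5 is true
  institution type ∈ {PUI, R2, industry}: PUI is in the set → true
  support letters ≥ 3: 0 ≥ 3 is false
  mean reviewer score ≤ 4: 4.9 ≤ 4 is false
  PI h-index ≥ 67: 86 ≥ 67 is true
  requested budget ≤ 1759611 USD: 1489256 ≤ 1759611 is true
  is a resubmission: yes → true
  institutional cost-share ≥ 10%: 31 ≥ 10 is true
  project duration ≤ 29 months: 18 ≤ 29 is true
  early-career PI: yes → true
  institution type ∈ {PUI, national-lab}: PUI is in the set → true
  program area = math: math == math is true
  NOT IRB approval obtained: no → true
  program area ∈ {chem, physics, social}: math is not in the set → false
  NOT is a resubmission: yes → false
  years since PhD between 20 years and 38 years: 25 in [20, 38] is true
  institution type ∈ {PUI, R1}: PUI is in the set → true
  requested budget ≥ 1674720 USD: 1489256 ≥ 1674720 is false
  project duration ≤ 19 months: 18 ≤ 19 is true
Combine:
[1] true OR true = true
[2.2] NOT false = true
[2.3] NOT false = true
[2] true OR true OR true = true
[3.2] NOT true = false
[3] true OR false OR true = true
[4] true OR true = true
[5.2] NOT true = false
[5] true OR false OR true = true
[6.3] NOT false = true
[6] true OR true OR true = true
[7.2] NOT true = false
[7.3] NOT true = false
[7] false OR false OR false = false
[8] false OR true = true
[root] true AND true AND true AND true AND true AND true AND false AND true = false
Overall: false → declined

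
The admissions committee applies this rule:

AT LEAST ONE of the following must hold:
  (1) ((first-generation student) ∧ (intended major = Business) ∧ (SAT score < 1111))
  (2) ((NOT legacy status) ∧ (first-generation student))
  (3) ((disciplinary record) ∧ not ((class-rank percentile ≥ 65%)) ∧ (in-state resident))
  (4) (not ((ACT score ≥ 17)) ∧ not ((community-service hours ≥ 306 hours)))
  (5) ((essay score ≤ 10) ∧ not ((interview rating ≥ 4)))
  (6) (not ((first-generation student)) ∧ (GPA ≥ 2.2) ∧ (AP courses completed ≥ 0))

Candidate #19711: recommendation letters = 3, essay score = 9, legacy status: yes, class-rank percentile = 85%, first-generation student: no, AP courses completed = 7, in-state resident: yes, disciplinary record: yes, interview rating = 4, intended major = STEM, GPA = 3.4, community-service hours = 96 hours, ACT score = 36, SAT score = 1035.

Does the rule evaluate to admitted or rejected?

Atomic conditions:
  first-generation student: no → false
  intended major = Business: STEM == Business is false
  SAT score < 1111: 1035 < 1111 is true
  NOT legacy status: yes → false
  disciplinary record: yes → true
  class-rank percentile ≥ 65%: 85 ≥ 65 is true
  in-state resident: yes → true
  ACT score ≥ 17: 36 ≥ 17 is true
  community-service hours ≥ 306 hours: 96 ≥ 306 is false
  essay score ≤ 10: 9 ≤ 10 is true
  interview rating ≥ 4: 4 ≥ 4 is true
  GPA ≥ 2.2: 3.4 ≥ 2.2 is true
  AP courses completed ≥ 0: 7 ≥ 0 is true
Combine:
[1] false AND false AND true = false
[2] false AND false = false
[3.2] NOT true = false
[3] true AND false AND true = false
[4.1] NOT true = false
[4.2] NOT false = true
[4] false AND true = false
[5.2] NOT true = false
[5] true AND false = false
[6.1] NOT false = true
[6] true AND true AND true = true
[root] false OR false OR false OR false OR false OR true = true
Overall: true → admitted

Admitted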